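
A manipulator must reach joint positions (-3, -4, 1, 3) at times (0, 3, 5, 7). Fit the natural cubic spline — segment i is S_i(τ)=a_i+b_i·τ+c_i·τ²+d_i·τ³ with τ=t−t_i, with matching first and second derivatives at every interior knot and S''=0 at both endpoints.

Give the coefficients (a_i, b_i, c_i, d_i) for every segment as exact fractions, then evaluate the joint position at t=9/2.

Δ: Δ0=-1/3, Δ1=5/2, Δ2=1
row 1: diag=10, rhs=17; c'=1/5, d'=17/10
row 2: denom=8−2·1/5=38/5; d'=(-9−2·17/10)/(38/5)=-31/19
back: M2=-31/19
back: M1=17/10−1/5·-31/19=77/38
M: M0=0, M1=77/38, M2=-31/19, M3=0
seg 0: a=-3, c=M0/2=0, d=(M1−M0)/(6·3)=77/684, b=Δ0−h0·(2M0+M1)/6=-307/228
seg 1: a=-4, c=M1/2=77/76, d=(M2−M1)/(6·2)=-139/456, b=Δ1−h1·(2M1+M2)/6=193/114
seg 2: a=1, c=M2/2=-31/38, d=(M3−M2)/(6·2)=31/228, b=Δ2−h2·(2M2+M3)/6=119/57
t_q=9/2 → seg 1, τ=3/2; S=-4+193/114·τ+77/76·τ²+-139/456·τ³=-255/1216

  seg 0: a=-3 b=-307/228 c=0 d=77/684
  seg 1: a=-4 b=193/114 c=77/76 d=-139/456
  seg 2: a=1 b=119/57 c=-31/38 d=31/228
S(9/2) = -255/1216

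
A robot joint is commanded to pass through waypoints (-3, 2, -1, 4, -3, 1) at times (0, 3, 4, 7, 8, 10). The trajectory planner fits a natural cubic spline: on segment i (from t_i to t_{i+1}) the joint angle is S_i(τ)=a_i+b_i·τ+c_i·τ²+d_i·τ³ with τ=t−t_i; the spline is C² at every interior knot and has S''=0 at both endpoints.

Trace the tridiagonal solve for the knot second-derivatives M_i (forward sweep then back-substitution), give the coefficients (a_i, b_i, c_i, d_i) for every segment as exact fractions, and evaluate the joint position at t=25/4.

Δ: Δ0=5/3, Δ1=-3, Δ2=5/3, Δ3=-7, Δ4=2
row 1: diag=8, rhs=-28; c'=1/8, d'=-7/2
row 2: denom=8−1·1/8=63/8; d'=(28−1·-7/2)/(63/8)=4
row 3: denom=8−3·8/21=48/7; d'=(-52−3·4)/(48/7)=-28/3
row 4: denom=6−1·7/48=281/48; d'=(54−1·-28/3)/(281/48)=3040/281
back: M4=3040/281
back: M3=-28/3−7/48·3040/281=-3066/281
back: M2=4−8/21·-3066/281=2292/281
back: M1=-7/2−1/8·2292/281=-1270/281
M: M0=0, M1=-1270/281, M2=2292/281, M3=-3066/281, M4=3040/281, M5=0
seg 0: a=-3, c=M0/2=0, d=(M1−M0)/(6·3)=-635/2529, b=Δ0−h0·(2M0+M1)/6=3310/843
seg 1: a=2, c=M1/2=-635/281, d=(M2−M1)/(6·1)=1781/843, b=Δ1−h1·(2M1+M2)/6=-2405/843
seg 2: a=-1, c=M2/2=1146/281, d=(M3−M2)/(6·3)=-893/843, b=Δ2−h2·(2M2+M3)/6=-872/843
seg 3: a=4, c=M3/2=-1533/281, d=(M4−M3)/(6·1)=3053/843, b=Δ3−h3·(2M3+M4)/6=-4355/843
seg 4: a=-3, c=M4/2=1520/281, d=(M5−M4)/(6·2)=-760/843, b=Δ4−h4·(2M4+M5)/6=-4394/843
t_q=25/4 → seg 2, τ=9/4; S=-1+-872/843·τ+1146/281·τ²+-893/843·τ³=94465/17984

  seg 0: a=-3 b=3310/843 c=0 d=-635/2529
  seg 1: a=2 b=-2405/843 c=-635/281 d=1781/843
  seg 2: a=-1 b=-872/843 c=1146/281 d=-893/843
  seg 3: a=4 b=-4355/843 c=-1533/281 d=3053/843
  seg 4: a=-3 b=-4394/843 c=1520/281 d=-760/843
S(25/4) = 94465/17984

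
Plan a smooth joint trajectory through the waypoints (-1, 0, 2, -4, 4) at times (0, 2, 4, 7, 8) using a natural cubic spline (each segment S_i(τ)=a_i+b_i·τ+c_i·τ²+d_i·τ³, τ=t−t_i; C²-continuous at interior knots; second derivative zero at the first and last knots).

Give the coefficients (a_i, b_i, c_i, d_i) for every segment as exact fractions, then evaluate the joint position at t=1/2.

Δ: Δ0=1/2, Δ1=1, Δ2=-2, Δ3=8
row 1: diag=8, rhs=3; c'=1/4, d'=3/8
row 2: denom=10−2·1/4=19/2; d'=(-18−2·3/8)/(19/2)=-75/38
row 3: denom=8−3·6/19=134/19; d'=(60−3·-75/38)/(134/19)=2505/268
back: M3=2505/268
back: M2=-75/38−6/19·2505/268=-330/67
back: M1=3/8−1/4·-330/67=861/536
M: M0=0, M1=861/536, M2=-330/67, M3=2505/268, M4=0
seg 0: a=-1, c=M0/2=0, d=(M1−M0)/(6·2)=287/2144, b=Δ0−h0·(2M0+M1)/6=-19/536
seg 1: a=0, c=M1/2=861/1072, d=(M2−M1)/(6·2)=-1167/2144, b=Δ1−h1·(2M1+M2)/6=421/268
seg 2: a=2, c=M2/2=-165/67, d=(M3−M2)/(6·3)=425/536, b=Δ2−h2·(2M2+M3)/6=-937/536
seg 3: a=-4, c=M3/2=2505/536, d=(M4−M3)/(6·1)=-835/536, b=Δ3−h3·(2M3+M4)/6=1309/268
t_q=1/2 → seg 0, τ=1/2; S=-1+-19/536·τ+0·τ²+287/2144·τ³=-17169/17152

  seg 0: a=-1 b=-19/536 c=0 d=287/2144
  seg 1: a=0 b=421/268 c=861/1072 d=-1167/2144
  seg 2: a=2 b=-937/536 c=-165/67 d=425/536
  seg 3: a=-4 b=1309/268 c=2505/536 d=-835/536
S(1/2) = -17169/17152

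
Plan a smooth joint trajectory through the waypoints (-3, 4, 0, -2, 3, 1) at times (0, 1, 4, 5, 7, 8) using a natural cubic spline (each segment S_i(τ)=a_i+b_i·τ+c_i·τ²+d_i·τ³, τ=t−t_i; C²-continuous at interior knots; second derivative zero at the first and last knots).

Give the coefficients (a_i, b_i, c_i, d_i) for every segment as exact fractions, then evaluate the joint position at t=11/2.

Δ: Δ0=7, Δ1=-4/3, Δ2=-2, Δ3=5/2, Δ4=-2
row 1: diag=8, rhs=-50; c'=3/8, d'=-25/4
row 2: denom=8−3·3/8=55/8; d'=(-4−3·-25/4)/(55/8)=118/55
row 3: denom=6−1·8/55=322/55; d'=(27−1·118/55)/(322/55)=1367/322
row 4: denom=6−2·55/161=856/161; d'=(-27−2·1367/322)/(856/161)=-2857/428
back: M4=-2857/428
back: M3=1367/322−55/161·-2857/428=2793/428
back: M2=118/55−8/55·2793/428=128/107
back: M1=-25/4−3/8·128/107=-2867/428
M: M0=0, M1=-2867/428, M2=128/107, M3=2793/428, M4=-2857/428, M5=0
seg 0: a=-3, c=M0/2=0, d=(M1−M0)/(6·1)=-2867/2568, b=Δ0−h0·(2M0+M1)/6=20843/2568
seg 1: a=4, c=M1/2=-2867/856, d=(M2−M1)/(6·3)=3379/7704, b=Δ1−h1·(2M1+M2)/6=6121/1284
seg 2: a=0, c=M2/2=64/107, d=(M3−M2)/(6·1)=2281/2568, b=Δ2−h2·(2M2+M3)/6=-8953/2568
seg 3: a=-2, c=M3/2=2793/856, d=(M4−M3)/(6·2)=-2825/2568, b=Δ3−h3·(2M3+M4)/6=481/1284
seg 4: a=3, c=M4/2=-2857/856, d=(M5−M4)/(6·1)=2857/2568, b=Δ4−h4·(2M4+M5)/6=289/1284
t_q=11/2 → seg 3, τ=1/2; S=-2+481/1284·τ+2793/856·τ²+-2825/2568·τ³=-7769/6848

  seg 0: a=-3 b=20843/2568 c=0 d=-2867/2568
  seg 1: a=4 b=6121/1284 c=-2867/856 d=3379/7704
  seg 2: a=0 b=-8953/2568 c=64/107 d=2281/2568
  seg 3: a=-2 b=481/1284 c=2793/856 d=-2825/2568
  seg 4: a=3 b=289/1284 c=-2857/856 d=2857/2568
S(11/2) = -7769/6848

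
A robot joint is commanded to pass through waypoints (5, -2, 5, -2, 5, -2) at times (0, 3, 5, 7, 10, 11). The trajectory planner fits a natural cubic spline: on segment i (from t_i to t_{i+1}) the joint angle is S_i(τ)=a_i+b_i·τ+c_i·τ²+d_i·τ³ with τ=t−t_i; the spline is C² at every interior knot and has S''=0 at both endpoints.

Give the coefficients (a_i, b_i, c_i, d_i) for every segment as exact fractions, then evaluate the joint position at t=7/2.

Δ: Δ0=-7/3, Δ1=7/2, Δ2=-7/2, Δ3=7/3, Δ4=-7
row 1: diag=10, rhs=35; c'=1/5, d'=7/2
row 2: denom=8−2·1/5=38/5; d'=(-42−2·7/2)/(38/5)=-245/38
row 3: denom=10−2·5/19=180/19; d'=(35−2·-245/38)/(180/19)=91/18
row 4: denom=8−3·19/60=141/20; d'=(-56−3·91/18)/(141/20)=-4270/423
back: M4=-4270/423
back: M3=91/18−19/60·-4270/423=10472/1269
back: M2=-245/38−5/19·10472/1269=-21875/2538
back: M1=7/2−1/5·-21875/2538=6629/1269
M: M0=0, M1=6629/1269, M2=-21875/2538, M3=10472/1269, M4=-4270/423, M5=0
seg 0: a=5, c=M0/2=0, d=(M1−M0)/(6·3)=6629/22842, b=Δ0−h0·(2M0+M1)/6=-12551/2538
seg 1: a=-2, c=M1/2=6629/2538, d=(M2−M1)/(6·2)=-11711/10152, b=Δ1−h1·(2M1+M2)/6=3668/1269
seg 2: a=5, c=M2/2=-21875/5076, d=(M3−M2)/(6·2)=14273/10152, b=Δ2−h2·(2M2+M3)/6=-427/846
seg 3: a=-2, c=M3/2=5236/1269, d=(M4−M3)/(6·3)=-11641/11421, b=Δ3−h3·(2M3+M4)/6=-1106/1269
seg 4: a=5, c=M4/2=-2135/423, d=(M5−M4)/(6·1)=2135/1269, b=Δ4−h4·(2M4+M5)/6=-4613/1269
t_q=7/2 → seg 1, τ=1/2; S=-2+3668/1269·τ+6629/2538·τ²+-11711/10152·τ³=-415/9024

  seg 0: a=5 b=-12551/2538 c=0 d=6629/22842
  seg 1: a=-2 b=3668/1269 c=6629/2538 d=-11711/10152
  seg 2: a=5 b=-427/846 c=-21875/5076 d=14273/10152
  seg 3: a=-2 b=-1106/1269 c=5236/1269 d=-11641/11421
  seg 4: a=5 b=-4613/1269 c=-2135/423 d=2135/1269
S(7/2) = -415/9024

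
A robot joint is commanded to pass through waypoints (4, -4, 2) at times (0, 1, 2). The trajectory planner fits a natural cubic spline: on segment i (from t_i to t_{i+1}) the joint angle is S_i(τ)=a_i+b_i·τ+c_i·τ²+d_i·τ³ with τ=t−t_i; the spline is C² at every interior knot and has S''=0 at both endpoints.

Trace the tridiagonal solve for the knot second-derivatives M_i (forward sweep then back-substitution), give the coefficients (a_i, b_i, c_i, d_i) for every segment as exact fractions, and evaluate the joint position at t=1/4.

Δ: Δ0=-8, Δ1=6
row 1: diag=4, rhs=84; c'=1/4, d'=21
back: M1=21
M: M0=0, M1=21, M2=0
seg 0: a=4, c=M0/2=0, d=(M1−M0)/(6·1)=7/2, b=Δ0−h0·(2M0+M1)/6=-23/2
seg 1: a=-4, c=M1/2=21/2, d=(M2−M1)/(6·1)=-7/2, b=Δ1−h1·(2M1+M2)/6=-1
t_q=1/4 → seg 0, τ=1/4; S=4+-23/2·τ+0·τ²+7/2·τ³=151/128

  seg 0: a=4 b=-23/2 c=0 d=7/2
  seg 1: a=-4 b=-1 c=21/2 d=-7/2
S(1/4) = 151/128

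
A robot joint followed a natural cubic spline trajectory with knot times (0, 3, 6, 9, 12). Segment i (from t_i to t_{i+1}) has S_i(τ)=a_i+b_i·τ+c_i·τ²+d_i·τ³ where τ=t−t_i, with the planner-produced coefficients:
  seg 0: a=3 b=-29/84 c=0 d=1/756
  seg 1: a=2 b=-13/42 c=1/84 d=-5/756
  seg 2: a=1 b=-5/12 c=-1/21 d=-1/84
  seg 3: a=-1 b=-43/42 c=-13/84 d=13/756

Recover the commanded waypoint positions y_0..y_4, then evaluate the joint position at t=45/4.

y_0 = S_0(0) = a_0 = 3
y_1 = S_1(0) = a_1 = 2
y_2 = S_2(0) = a_2 = 1
y_3 = S_3(0) = a_3 = -1
y_4 = S_3(3) = -5
t_q=45/4 is in segment 3 (τ=9/4); S_3(τ)=-6973/1792

y_0=3 y_1=2 y_2=1 y_3=-1 y_4=-5
S(45/4) = -6973/1792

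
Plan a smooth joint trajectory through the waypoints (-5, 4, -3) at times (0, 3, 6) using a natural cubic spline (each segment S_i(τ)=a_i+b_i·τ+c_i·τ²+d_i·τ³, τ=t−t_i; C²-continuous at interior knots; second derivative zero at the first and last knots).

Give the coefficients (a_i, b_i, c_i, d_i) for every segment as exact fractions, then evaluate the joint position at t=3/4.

Δ: Δ0=3, Δ1=-7/3
row 1: diag=12, rhs=-32; c'=1/4, d'=-8/3
back: M1=-8/3
M: M0=0, M1=-8/3, M2=0
seg 0: a=-5, c=M0/2=0, d=(M1−M0)/(6·3)=-4/27, b=Δ0−h0·(2M0+M1)/6=13/3
seg 1: a=4, c=M1/2=-4/3, d=(M2−M1)/(6·3)=4/27, b=Δ1−h1·(2M1+M2)/6=1/3
t_q=3/4 → seg 0, τ=3/4; S=-5+13/3·τ+0·τ²+-4/27·τ³=-29/16

  seg 0: a=-5 b=13/3 c=0 d=-4/27
  seg 1: a=4 b=1/3 c=-4/3 d=4/27
S(3/4) = -29/16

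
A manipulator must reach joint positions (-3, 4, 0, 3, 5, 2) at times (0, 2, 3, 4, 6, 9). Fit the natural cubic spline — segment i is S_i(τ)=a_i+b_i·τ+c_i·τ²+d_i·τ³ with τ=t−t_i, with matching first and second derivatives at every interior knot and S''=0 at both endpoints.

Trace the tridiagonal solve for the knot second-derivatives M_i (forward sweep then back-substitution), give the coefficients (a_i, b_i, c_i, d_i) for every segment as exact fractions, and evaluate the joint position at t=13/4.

Δ: Δ0=7/2, Δ1=-4, Δ2=3, Δ3=1, Δ4=-1
row 1: diag=6, rhs=-45; c'=1/6, d'=-15/2
row 2: denom=4−1·1/6=23/6; d'=(42−1·-15/2)/(23/6)=297/23
row 3: denom=6−1·6/23=132/23; d'=(-12−1·297/23)/(132/23)=-191/44
row 4: denom=10−2·23/66=307/33; d'=(-12−2·-191/44)/(307/33)=-219/614
back: M4=-219/614
back: M3=-191/44−23/66·-219/614=-2589/614
back: M2=297/23−6/23·-2589/614=4302/307
back: M1=-15/2−1/6·4302/307=-6039/614
M: M0=0, M1=-6039/614, M2=4302/307, M3=-2589/614, M4=-219/614, M5=0
seg 0: a=-3, c=M0/2=0, d=(M1−M0)/(6·2)=-2013/2456, b=Δ0−h0·(2M0+M1)/6=2081/307
seg 1: a=4, c=M1/2=-6039/1228, d=(M2−M1)/(6·1)=4881/1228, b=Δ1−h1·(2M1+M2)/6=-1877/614
seg 2: a=0, c=M2/2=2151/307, d=(M3−M2)/(6·1)=-3731/1228, b=Δ2−h2·(2M2+M3)/6=-1189/1228
seg 3: a=3, c=M3/2=-2589/1228, d=(M4−M3)/(6·2)=395/1228, b=Δ3−h3·(2M3+M4)/6=2413/614
seg 4: a=5, c=M4/2=-219/1228, d=(M5−M4)/(6·3)=73/3684, b=Δ4−h4·(2M4+M5)/6=-395/614
t_q=13/4 → seg 2, τ=1/4; S=0+-1189/1228·τ+2151/307·τ²+-3731/1228·τ³=11661/78592

  seg 0: a=-3 b=2081/307 c=0 d=-2013/2456
  seg 1: a=4 b=-1877/614 c=-6039/1228 d=4881/1228
  seg 2: a=0 b=-1189/1228 c=2151/307 d=-3731/1228
  seg 3: a=3 b=2413/614 c=-2589/1228 d=395/1228
  seg 4: a=5 b=-395/614 c=-219/1228 d=73/3684
S(13/4) = 11661/78592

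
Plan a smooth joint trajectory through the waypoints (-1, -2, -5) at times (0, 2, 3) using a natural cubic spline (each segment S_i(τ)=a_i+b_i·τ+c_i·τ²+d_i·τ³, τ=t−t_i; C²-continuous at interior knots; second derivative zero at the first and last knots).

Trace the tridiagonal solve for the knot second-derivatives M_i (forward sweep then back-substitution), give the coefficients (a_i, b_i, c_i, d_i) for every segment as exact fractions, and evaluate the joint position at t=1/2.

Δ: Δ0=-1/2, Δ1=-3
row 1: diag=6, rhs=-15; c'=1/6, d'=-5/2
back: M1=-5/2
M: M0=0, M1=-5/2, M2=0
seg 0: a=-1, c=M0/2=0, d=(M1−M0)/(6·2)=-5/24, b=Δ0−h0·(2M0+M1)/6=1/3
seg 1: a=-2, c=M1/2=-5/4, d=(M2−M1)/(6·1)=5/12, b=Δ1−h1·(2M1+M2)/6=-13/6
t_q=1/2 → seg 0, τ=1/2; S=-1+1/3·τ+0·τ²+-5/24·τ³=-55/64

  seg 0: a=-1 b=1/3 c=0 d=-5/24
  seg 1: a=-2 b=-13/6 c=-5/4 d=5/12
S(1/2) = -55/64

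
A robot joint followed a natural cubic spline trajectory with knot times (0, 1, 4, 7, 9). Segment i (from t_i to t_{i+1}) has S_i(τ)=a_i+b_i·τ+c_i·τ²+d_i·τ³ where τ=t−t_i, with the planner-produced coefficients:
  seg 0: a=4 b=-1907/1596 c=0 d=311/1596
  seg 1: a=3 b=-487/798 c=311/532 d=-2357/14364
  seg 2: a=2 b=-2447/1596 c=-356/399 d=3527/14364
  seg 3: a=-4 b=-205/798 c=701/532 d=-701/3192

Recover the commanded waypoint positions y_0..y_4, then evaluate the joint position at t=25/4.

y_0 = S_0(0) = a_0 = 4
y_1 = S_1(0) = a_1 = 3
y_2 = S_2(0) = a_2 = 2
y_3 = S_3(0) = a_3 = -4
y_4 = S_3(2) = -1
t_q=25/4 is in segment 2 (τ=9/4); S_2(τ)=-107923/34048

y_0=4 y_1=3 y_2=2 y_3=-4 y_4=-1
S(25/4) = -107923/34048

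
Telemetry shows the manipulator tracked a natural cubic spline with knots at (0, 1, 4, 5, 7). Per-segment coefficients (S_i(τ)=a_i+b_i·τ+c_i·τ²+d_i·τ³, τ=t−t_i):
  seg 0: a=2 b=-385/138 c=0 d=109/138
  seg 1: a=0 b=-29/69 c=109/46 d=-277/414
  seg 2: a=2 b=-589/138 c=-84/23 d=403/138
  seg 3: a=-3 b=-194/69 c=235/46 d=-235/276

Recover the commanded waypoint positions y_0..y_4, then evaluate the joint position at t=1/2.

y_0=2 y_1=0 y_2=2 y_3=-3 y_4=5
S(1/2) = 259/368

y_0 = S_0(0) = a_0 = 2
y_1 = S_1(0) = a_1 = 0
y_2 = S_2(0) = a_2 = 2
y_3 = S_3(0) = a_3 = -3
y_4 = S_3(2) = 5
t_q=1/2 is in segment 0 (τ=1/2); S_0(τ)=259/368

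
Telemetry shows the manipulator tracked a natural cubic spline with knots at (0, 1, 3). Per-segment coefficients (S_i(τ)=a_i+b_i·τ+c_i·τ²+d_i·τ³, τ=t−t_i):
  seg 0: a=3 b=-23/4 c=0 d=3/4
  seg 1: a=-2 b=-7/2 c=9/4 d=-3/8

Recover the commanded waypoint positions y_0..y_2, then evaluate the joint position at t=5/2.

y_0 = S_0(0) = a_0 = 3
y_1 = S_1(0) = a_1 = -2
y_2 = S_1(2) = -3
t_q=5/2 is in segment 1 (τ=3/2); S_1(τ)=-221/64

y_0=3 y_1=-2 y_2=-3
S(5/2) = -221/64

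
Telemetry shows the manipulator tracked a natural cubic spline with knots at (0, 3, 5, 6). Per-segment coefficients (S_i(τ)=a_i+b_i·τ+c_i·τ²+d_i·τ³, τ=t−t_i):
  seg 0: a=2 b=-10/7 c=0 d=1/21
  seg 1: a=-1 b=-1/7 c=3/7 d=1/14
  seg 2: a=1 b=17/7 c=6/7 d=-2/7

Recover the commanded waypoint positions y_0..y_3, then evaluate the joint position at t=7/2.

y_0 = S_0(0) = a_0 = 2
y_1 = S_1(0) = a_1 = -1
y_2 = S_2(0) = a_2 = 1
y_3 = S_2(1) = 4
t_q=7/2 is in segment 1 (τ=1/2); S_1(τ)=-107/112

y_0=2 y_1=-1 y_2=1 y_3=4
S(7/2) = -107/112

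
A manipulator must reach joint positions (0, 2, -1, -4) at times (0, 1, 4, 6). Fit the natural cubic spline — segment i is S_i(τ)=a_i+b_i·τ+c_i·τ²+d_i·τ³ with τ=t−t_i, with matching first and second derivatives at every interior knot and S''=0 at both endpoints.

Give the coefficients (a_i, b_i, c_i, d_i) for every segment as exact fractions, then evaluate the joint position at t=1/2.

  seg 0: a=0 b=341/142 c=0 d=-57/142
  seg 1: a=2 b=85/71 c=-171/142 d=67/426
  seg 2: a=-1 b=-253/142 c=15/71 d=-5/142
S(1/2) = 1307/1136

Δ: Δ0=2, Δ1=-1, Δ2=-3/2
row 1: diag=8, rhs=-18; c'=3/8, d'=-9/4
row 2: denom=10−3·3/8=71/8; d'=(-3−3·-9/4)/(71/8)=30/71
back: M2=30/71
back: M1=-9/4−3/8·30/71=-171/71
M: M0=0, M1=-171/71, M2=30/71, M3=0
seg 0: a=0, c=M0/2=0, d=(M1−M0)/(6·1)=-57/142, b=Δ0−h0·(2M0+M1)/6=341/142
seg 1: a=2, c=M1/2=-171/142, d=(M2−M1)/(6·3)=67/426, b=Δ1−h1·(2M1+M2)/6=85/71
seg 2: a=-1, c=M2/2=15/71, d=(M3−M2)/(6·2)=-5/142, b=Δ2−h2·(2M2+M3)/6=-253/142
t_q=1/2 → seg 0, τ=1/2; S=0+341/142·τ+0·τ²+-57/142·τ³=1307/1136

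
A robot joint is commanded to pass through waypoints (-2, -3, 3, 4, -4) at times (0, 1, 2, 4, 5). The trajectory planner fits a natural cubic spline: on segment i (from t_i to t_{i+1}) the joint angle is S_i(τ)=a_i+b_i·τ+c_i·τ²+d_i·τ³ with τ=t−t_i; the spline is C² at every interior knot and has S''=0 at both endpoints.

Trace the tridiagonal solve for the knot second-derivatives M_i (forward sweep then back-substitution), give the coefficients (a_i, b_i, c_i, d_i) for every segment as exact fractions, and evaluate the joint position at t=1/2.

  seg 0: a=-2 b=-181/61 c=0 d=120/61
  seg 1: a=-3 b=179/61 c=360/61 d=-173/61
  seg 2: a=3 b=380/61 c=-159/61 d=-63/488
  seg 3: a=4 b=-701/122 c=-825/244 d=275/244
S(1/2) = -395/122

Δ: Δ0=-1, Δ1=6, Δ2=1/2, Δ3=-8
row 1: diag=4, rhs=42; c'=1/4, d'=21/2
row 2: denom=6−1·1/4=23/4; d'=(-33−1·21/2)/(23/4)=-174/23
row 3: denom=6−2·8/23=122/23; d'=(-51−2·-174/23)/(122/23)=-825/122
back: M3=-825/122
back: M2=-174/23−8/23·-825/122=-318/61
back: M1=21/2−1/4·-318/61=720/61
M: M0=0, M1=720/61, M2=-318/61, M3=-825/122, M4=0
seg 0: a=-2, c=M0/2=0, d=(M1−M0)/(6·1)=120/61, b=Δ0−h0·(2M0+M1)/6=-181/61
seg 1: a=-3, c=M1/2=360/61, d=(M2−M1)/(6·1)=-173/61, b=Δ1−h1·(2M1+M2)/6=179/61
seg 2: a=3, c=M2/2=-159/61, d=(M3−M2)/(6·2)=-63/488, b=Δ2−h2·(2M2+M3)/6=380/61
seg 3: a=4, c=M3/2=-825/244, d=(M4−M3)/(6·1)=275/244, b=Δ3−h3·(2M3+M4)/6=-701/122
t_q=1/2 → seg 0, τ=1/2; S=-2+-181/61·τ+0·τ²+120/61·τ³=-395/122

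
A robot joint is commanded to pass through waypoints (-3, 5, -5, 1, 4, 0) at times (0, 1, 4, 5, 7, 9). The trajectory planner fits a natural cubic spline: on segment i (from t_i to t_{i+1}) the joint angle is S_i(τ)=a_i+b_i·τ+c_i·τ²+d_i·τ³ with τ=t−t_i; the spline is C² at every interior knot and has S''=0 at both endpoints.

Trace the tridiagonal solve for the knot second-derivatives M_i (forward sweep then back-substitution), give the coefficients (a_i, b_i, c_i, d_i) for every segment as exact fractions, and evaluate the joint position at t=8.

  seg 0: a=-3 b=72197/7068 c=0 d=-15653/7068
  seg 1: a=5 b=12619/3534 c=-15653/2356 d=10231/7068
  seg 2: a=-5 b=19721/7068 c=3760/589 d=-22433/7068
  seg 3: a=1 b=21331/3534 c=-7393/2356 d=6149/14136
  seg 4: a=4 b=-2290/1767 c=-311/589 d=311/3534
S(8) = 2667/1178

Δ: Δ0=8, Δ1=-10/3, Δ2=6, Δ3=3/2, Δ4=-2
row 1: diag=8, rhs=-68; c'=3/8, d'=-17/2
row 2: denom=8−3·3/8=55/8; d'=(56−3·-17/2)/(55/8)=652/55
row 3: denom=6−1·8/55=322/55; d'=(-27−1·652/55)/(322/55)=-2137/322
row 4: denom=8−2·55/161=1178/161; d'=(-21−2·-2137/322)/(1178/161)=-622/589
back: M4=-622/589
back: M3=-2137/322−55/161·-622/589=-7393/1178
back: M2=652/55−8/55·-7393/1178=7520/589
back: M1=-17/2−3/8·7520/589=-15653/1178
M: M0=0, M1=-15653/1178, M2=7520/589, M3=-7393/1178, M4=-622/589, M5=0
seg 0: a=-3, c=M0/2=0, d=(M1−M0)/(6·1)=-15653/7068, b=Δ0−h0·(2M0+M1)/6=72197/7068
seg 1: a=5, c=M1/2=-15653/2356, d=(M2−M1)/(6·3)=10231/7068, b=Δ1−h1·(2M1+M2)/6=12619/3534
seg 2: a=-5, c=M2/2=3760/589, d=(M3−M2)/(6·1)=-22433/7068, b=Δ2−h2·(2M2+M3)/6=19721/7068
seg 3: a=1, c=M3/2=-7393/2356, d=(M4−M3)/(6·2)=6149/14136, b=Δ3−h3·(2M3+M4)/6=21331/3534
seg 4: a=4, c=M4/2=-311/589, d=(M5−M4)/(6·2)=311/3534, b=Δ4−h4·(2M4+M5)/6=-2290/1767
t_q=8 → seg 4, τ=1; S=4+-2290/1767·τ+-311/589·τ²+311/3534·τ³=2667/1178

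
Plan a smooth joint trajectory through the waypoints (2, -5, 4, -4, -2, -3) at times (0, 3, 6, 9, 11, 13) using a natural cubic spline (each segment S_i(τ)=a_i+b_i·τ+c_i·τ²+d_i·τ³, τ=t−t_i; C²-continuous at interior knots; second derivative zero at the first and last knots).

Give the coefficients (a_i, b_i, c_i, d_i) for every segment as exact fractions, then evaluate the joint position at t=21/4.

Δ: Δ0=-7/3, Δ1=3, Δ2=-8/3, Δ3=1, Δ4=-1/2
row 1: diag=12, rhs=32; c'=1/4, d'=8/3
row 2: denom=12−3·1/4=45/4; d'=(-34−3·8/3)/(45/4)=-56/15
row 3: denom=10−3·4/15=46/5; d'=(22−3·-56/15)/(46/5)=83/23
row 4: denom=8−2·5/23=174/23; d'=(-9−2·83/23)/(174/23)=-373/174
back: M4=-373/174
back: M3=83/23−5/23·-373/174=709/174
back: M2=-56/15−4/15·709/174=-1258/261
back: M1=8/3−1/4·-1258/261=2021/522
M: M0=0, M1=2021/522, M2=-1258/261, M3=709/174, M4=-373/174, M5=0
seg 0: a=2, c=M0/2=0, d=(M1−M0)/(6·3)=2021/9396, b=Δ0−h0·(2M0+M1)/6=-4457/1044
seg 1: a=-5, c=M1/2=2021/1044, d=(M2−M1)/(6·3)=-4537/9396, b=Δ1−h1·(2M1+M2)/6=803/522
seg 2: a=4, c=M2/2=-629/261, d=(M3−M2)/(6·3)=4643/9396, b=Δ2−h2·(2M2+M3)/6=121/1044
seg 3: a=-4, c=M3/2=709/348, d=(M4−M3)/(6·2)=-541/1044, b=Δ3−h3·(2M3+M4)/6=-523/522
seg 4: a=-2, c=M4/2=-373/348, d=(M5−M4)/(6·2)=373/2088, b=Δ4−h4·(2M4+M5)/6=485/522
t_q=21/4 → seg 1, τ=9/4; S=-5+803/522·τ+2021/1044·τ²+-4537/9396·τ³=20499/7424

  seg 0: a=2 b=-4457/1044 c=0 d=2021/9396
  seg 1: a=-5 b=803/522 c=2021/1044 d=-4537/9396
  seg 2: a=4 b=121/1044 c=-629/261 d=4643/9396
  seg 3: a=-4 b=-523/522 c=709/348 d=-541/1044
  seg 4: a=-2 b=485/522 c=-373/348 d=373/2088
S(21/4) = 20499/7424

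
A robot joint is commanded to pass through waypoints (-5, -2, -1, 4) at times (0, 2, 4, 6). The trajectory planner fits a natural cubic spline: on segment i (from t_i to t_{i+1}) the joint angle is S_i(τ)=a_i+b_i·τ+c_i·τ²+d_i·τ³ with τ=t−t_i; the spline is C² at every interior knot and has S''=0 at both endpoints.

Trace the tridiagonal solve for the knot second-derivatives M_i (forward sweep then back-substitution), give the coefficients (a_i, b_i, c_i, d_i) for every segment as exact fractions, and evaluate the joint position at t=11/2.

  seg 0: a=-5 b=19/10 c=0 d=-1/10
  seg 1: a=-2 b=7/10 c=-3/5 d=1/4
  seg 2: a=-1 b=13/10 c=9/10 d=-3/20
S(11/2) = 79/32

Δ: Δ0=3/2, Δ1=1/2, Δ2=5/2
row 1: diag=8, rhs=-6; c'=1/4, d'=-3/4
row 2: denom=8−2·1/4=15/2; d'=(12−2·-3/4)/(15/2)=9/5
back: M2=9/5
back: M1=-3/4−1/4·9/5=-6/5
M: M0=0, M1=-6/5, M2=9/5, M3=0
seg 0: a=-5, c=M0/2=0, d=(M1−M0)/(6·2)=-1/10, b=Δ0−h0·(2M0+M1)/6=19/10
seg 1: a=-2, c=M1/2=-3/5, d=(M2−M1)/(6·2)=1/4, b=Δ1−h1·(2M1+M2)/6=7/10
seg 2: a=-1, c=M2/2=9/10, d=(M3−M2)/(6·2)=-3/20, b=Δ2−h2·(2M2+M3)/6=13/10
t_q=11/2 → seg 2, τ=3/2; S=-1+13/10·τ+9/10·τ²+-3/20·τ³=79/32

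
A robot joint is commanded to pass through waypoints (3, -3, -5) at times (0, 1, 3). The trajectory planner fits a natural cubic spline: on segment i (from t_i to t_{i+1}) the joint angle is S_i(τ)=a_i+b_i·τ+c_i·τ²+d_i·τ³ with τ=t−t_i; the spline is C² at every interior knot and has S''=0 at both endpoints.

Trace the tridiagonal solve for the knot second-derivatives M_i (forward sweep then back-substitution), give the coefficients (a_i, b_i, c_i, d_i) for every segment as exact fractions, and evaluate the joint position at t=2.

  seg 0: a=3 b=-41/6 c=0 d=5/6
  seg 1: a=-3 b=-13/3 c=5/2 d=-5/12
S(2) = -21/4

Δ: Δ0=-6, Δ1=-1
row 1: diag=6, rhs=30; c'=1/3, d'=5
back: M1=5
M: M0=0, M1=5, M2=0
seg 0: a=3, c=M0/2=0, d=(M1−M0)/(6·1)=5/6, b=Δ0−h0·(2M0+M1)/6=-41/6
seg 1: a=-3, c=M1/2=5/2, d=(M2−M1)/(6·2)=-5/12, b=Δ1−h1·(2M1+M2)/6=-13/3
t_q=2 → seg 1, τ=1; S=-3+-13/3·τ+5/2·τ²+-5/12·τ³=-21/4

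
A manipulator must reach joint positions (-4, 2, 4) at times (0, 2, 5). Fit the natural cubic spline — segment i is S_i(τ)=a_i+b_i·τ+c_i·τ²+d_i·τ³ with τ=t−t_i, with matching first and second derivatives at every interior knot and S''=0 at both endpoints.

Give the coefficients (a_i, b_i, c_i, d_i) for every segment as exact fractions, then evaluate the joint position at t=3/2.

  seg 0: a=-4 b=52/15 c=0 d=-7/60
  seg 1: a=2 b=31/15 c=-7/10 d=7/90
S(3/2) = 129/160

Δ: Δ0=3, Δ1=2/3
row 1: diag=10, rhs=-14; c'=3/10, d'=-7/5
back: M1=-7/5
M: M0=0, M1=-7/5, M2=0
seg 0: a=-4, c=M0/2=0, d=(M1−M0)/(6·2)=-7/60, b=Δ0−h0·(2M0+M1)/6=52/15
seg 1: a=2, c=M1/2=-7/10, d=(M2−M1)/(6·3)=7/90, b=Δ1−h1·(2M1+M2)/6=31/15
t_q=3/2 → seg 0, τ=3/2; S=-4+52/15·τ+0·τ²+-7/60·τ³=129/160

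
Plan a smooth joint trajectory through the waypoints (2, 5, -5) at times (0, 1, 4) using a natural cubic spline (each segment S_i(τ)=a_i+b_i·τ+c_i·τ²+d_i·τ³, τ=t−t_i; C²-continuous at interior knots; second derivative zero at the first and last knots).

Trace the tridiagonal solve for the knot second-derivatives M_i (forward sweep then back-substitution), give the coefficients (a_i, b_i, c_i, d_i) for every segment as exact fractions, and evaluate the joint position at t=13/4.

  seg 0: a=2 b=91/24 c=0 d=-19/24
  seg 1: a=5 b=17/12 c=-19/8 d=19/72
S(13/4) = -425/512

Δ: Δ0=3, Δ1=-10/3
row 1: diag=8, rhs=-38; c'=3/8, d'=-19/4
back: M1=-19/4
M: M0=0, M1=-19/4, M2=0
seg 0: a=2, c=M0/2=0, d=(M1−M0)/(6·1)=-19/24, b=Δ0−h0·(2M0+M1)/6=91/24
seg 1: a=5, c=M1/2=-19/8, d=(M2−M1)/(6·3)=19/72, b=Δ1−h1·(2M1+M2)/6=17/12
t_q=13/4 → seg 1, τ=9/4; S=5+17/12·τ+-19/8·τ²+19/72·τ³=-425/512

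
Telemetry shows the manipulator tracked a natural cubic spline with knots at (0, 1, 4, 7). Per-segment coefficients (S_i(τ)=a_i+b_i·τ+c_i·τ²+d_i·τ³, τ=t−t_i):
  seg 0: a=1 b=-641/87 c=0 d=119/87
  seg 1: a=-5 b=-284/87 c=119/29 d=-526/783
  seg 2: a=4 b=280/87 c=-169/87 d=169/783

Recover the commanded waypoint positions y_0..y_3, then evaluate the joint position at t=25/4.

y_0=1 y_1=-5 y_2=4 y_3=2
S(25/4) = 7175/1856

y_0 = S_0(0) = a_0 = 1
y_1 = S_1(0) = a_1 = -5
y_2 = S_2(0) = a_2 = 4
y_3 = S_2(3) = 2
t_q=25/4 is in segment 2 (τ=9/4); S_2(τ)=7175/1856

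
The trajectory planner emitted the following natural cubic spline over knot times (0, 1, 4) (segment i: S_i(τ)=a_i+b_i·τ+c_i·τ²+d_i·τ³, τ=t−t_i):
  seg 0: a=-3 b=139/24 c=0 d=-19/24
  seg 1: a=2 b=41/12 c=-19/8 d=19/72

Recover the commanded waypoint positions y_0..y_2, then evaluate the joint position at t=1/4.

y_0 = S_0(0) = a_0 = -3
y_1 = S_1(0) = a_1 = 2
y_2 = S_1(3) = -2
t_q=1/4 is in segment 0 (τ=1/4); S_0(τ)=-801/512

y_0=-3 y_1=2 y_2=-2
S(1/4) = -801/512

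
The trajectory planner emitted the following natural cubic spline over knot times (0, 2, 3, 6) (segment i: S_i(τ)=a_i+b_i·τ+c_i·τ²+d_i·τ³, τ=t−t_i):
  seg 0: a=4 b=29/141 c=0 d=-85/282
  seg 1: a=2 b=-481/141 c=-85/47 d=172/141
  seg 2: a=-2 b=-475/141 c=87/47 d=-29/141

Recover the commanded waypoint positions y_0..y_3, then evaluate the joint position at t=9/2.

y_0 = S_0(0) = a_0 = 4
y_1 = S_1(0) = a_1 = 2
y_2 = S_2(0) = a_2 = -2
y_3 = S_2(3) = -1
t_q=9/2 is in segment 2 (τ=3/2); S_2(τ)=-1347/376

y_0=4 y_1=2 y_2=-2 y_3=-1
S(9/2) = -1347/376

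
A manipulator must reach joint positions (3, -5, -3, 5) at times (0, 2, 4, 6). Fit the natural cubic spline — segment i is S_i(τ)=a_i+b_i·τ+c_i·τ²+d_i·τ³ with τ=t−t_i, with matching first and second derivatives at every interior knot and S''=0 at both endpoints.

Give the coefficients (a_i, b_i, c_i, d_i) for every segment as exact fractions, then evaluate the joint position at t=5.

  seg 0: a=3 b=-77/15 c=0 d=17/60
  seg 1: a=-5 b=-26/15 c=17/10 d=-1/6
  seg 2: a=-3 b=46/15 c=7/10 d=-7/60
S(5) = 13/20

Δ: Δ0=-4, Δ1=1, Δ2=4
row 1: diag=8, rhs=30; c'=1/4, d'=15/4
row 2: denom=8−2·1/4=15/2; d'=(18−2·15/4)/(15/2)=7/5
back: M2=7/5
back: M1=15/4−1/4·7/5=17/5
M: M0=0, M1=17/5, M2=7/5, M3=0
seg 0: a=3, c=M0/2=0, d=(M1−M0)/(6·2)=17/60, b=Δ0−h0·(2M0+M1)/6=-77/15
seg 1: a=-5, c=M1/2=17/10, d=(M2−M1)/(6·2)=-1/6, b=Δ1−h1·(2M1+M2)/6=-26/15
seg 2: a=-3, c=M2/2=7/10, d=(M3−M2)/(6·2)=-7/60, b=Δ2−h2·(2M2+M3)/6=46/15
t_q=5 → seg 2, τ=1; S=-3+46/15·τ+7/10·τ²+-7/60·τ³=13/20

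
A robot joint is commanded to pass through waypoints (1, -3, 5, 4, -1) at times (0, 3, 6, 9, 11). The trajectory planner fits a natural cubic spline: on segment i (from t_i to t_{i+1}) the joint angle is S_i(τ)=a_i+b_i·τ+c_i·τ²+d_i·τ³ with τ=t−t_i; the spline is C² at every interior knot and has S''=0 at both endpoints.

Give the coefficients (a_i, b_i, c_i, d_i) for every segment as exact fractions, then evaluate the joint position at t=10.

Δ: Δ0=-4/3, Δ1=8/3, Δ2=-1/3, Δ3=-5/2
row 1: diag=12, rhs=24; c'=1/4, d'=2
row 2: denom=12−3·1/4=45/4; d'=(-18−3·2)/(45/4)=-32/15
row 3: denom=10−3·4/15=46/5; d'=(-13−3·-32/15)/(46/5)=-33/46
back: M3=-33/46
back: M2=-32/15−4/15·-33/46=-134/69
back: M1=2−1/4·-134/69=343/138
M: M0=0, M1=343/138, M2=-134/69, M3=-33/46, M4=0
seg 0: a=1, c=M0/2=0, d=(M1−M0)/(6·3)=343/2484, b=Δ0−h0·(2M0+M1)/6=-237/92
seg 1: a=-3, c=M1/2=343/276, d=(M2−M1)/(6·3)=-611/2484, b=Δ1−h1·(2M1+M2)/6=53/46
seg 2: a=5, c=M2/2=-67/69, d=(M3−M2)/(6·3)=169/2484, b=Δ2−h2·(2M2+M3)/6=181/92
seg 3: a=4, c=M3/2=-33/92, d=(M4−M3)/(6·2)=11/184, b=Δ3−h3·(2M3+M4)/6=-93/46
t_q=10 → seg 3, τ=1; S=4+-93/46·τ+-33/92·τ²+11/184·τ³=309/184

  seg 0: a=1 b=-237/92 c=0 d=343/2484
  seg 1: a=-3 b=53/46 c=343/276 d=-611/2484
  seg 2: a=5 b=181/92 c=-67/69 d=169/2484
  seg 3: a=4 b=-93/46 c=-33/92 d=11/184
S(10) = 309/184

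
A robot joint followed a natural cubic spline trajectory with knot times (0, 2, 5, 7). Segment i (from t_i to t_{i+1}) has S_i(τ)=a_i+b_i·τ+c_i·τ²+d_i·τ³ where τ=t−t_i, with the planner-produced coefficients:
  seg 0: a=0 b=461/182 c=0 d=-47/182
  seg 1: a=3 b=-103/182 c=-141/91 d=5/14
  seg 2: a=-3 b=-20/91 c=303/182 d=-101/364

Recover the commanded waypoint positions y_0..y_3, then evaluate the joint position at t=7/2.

y_0=0 y_1=3 y_2=-3 y_3=1
S(7/2) = -27/208

y_0 = S_0(0) = a_0 = 0
y_1 = S_1(0) = a_1 = 3
y_2 = S_2(0) = a_2 = -3
y_3 = S_2(2) = 1
t_q=7/2 is in segment 1 (τ=3/2); S_1(τ)=-27/208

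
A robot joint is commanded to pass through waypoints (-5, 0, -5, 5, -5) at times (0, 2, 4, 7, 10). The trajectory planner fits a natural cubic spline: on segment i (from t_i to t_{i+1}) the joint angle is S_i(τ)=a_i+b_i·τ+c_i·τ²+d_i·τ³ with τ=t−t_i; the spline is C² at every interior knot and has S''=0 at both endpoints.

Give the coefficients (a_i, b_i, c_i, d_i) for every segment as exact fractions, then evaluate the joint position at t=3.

  seg 0: a=-5 b=17/4 c=0 d=-7/16
  seg 1: a=0 b=-1 c=-21/8 d=15/16
  seg 2: a=-5 b=-1/4 c=3 d=-65/108
  seg 3: a=5 b=3/2 c=-29/12 d=29/108
S(3) = -43/16

Δ: Δ0=5/2, Δ1=-5/2, Δ2=10/3, Δ3=-10/3
row 1: diag=8, rhs=-30; c'=1/4, d'=-15/4
row 2: denom=10−2·1/4=19/2; d'=(35−2·-15/4)/(19/2)=85/19
row 3: denom=12−3·6/19=210/19; d'=(-40−3·85/19)/(210/19)=-29/6
back: M3=-29/6
back: M2=85/19−6/19·-29/6=6
back: M1=-15/4−1/4·6=-21/4
M: M0=0, M1=-21/4, M2=6, M3=-29/6, M4=0
seg 0: a=-5, c=M0/2=0, d=(M1−M0)/(6·2)=-7/16, b=Δ0−h0·(2M0+M1)/6=17/4
seg 1: a=0, c=M1/2=-21/8, d=(M2−M1)/(6·2)=15/16, b=Δ1−h1·(2M1+M2)/6=-1
seg 2: a=-5, c=M2/2=3, d=(M3−M2)/(6·3)=-65/108, b=Δ2−h2·(2M2+M3)/6=-1/4
seg 3: a=5, c=M3/2=-29/12, d=(M4−M3)/(6·3)=29/108, b=Δ3−h3·(2M3+M4)/6=3/2
t_q=3 → seg 1, τ=1; S=0+-1·τ+-21/8·τ²+15/16·τ³=-43/16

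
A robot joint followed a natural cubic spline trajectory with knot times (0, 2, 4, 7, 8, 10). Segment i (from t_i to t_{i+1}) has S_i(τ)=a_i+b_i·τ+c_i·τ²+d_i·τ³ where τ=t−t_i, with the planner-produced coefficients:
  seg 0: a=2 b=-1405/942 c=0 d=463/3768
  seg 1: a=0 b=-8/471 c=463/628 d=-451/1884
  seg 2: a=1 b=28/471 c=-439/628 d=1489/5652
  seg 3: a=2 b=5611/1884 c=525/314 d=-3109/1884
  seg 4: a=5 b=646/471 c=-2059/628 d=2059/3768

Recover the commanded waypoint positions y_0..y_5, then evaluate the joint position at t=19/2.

y_0=2 y_1=0 y_2=1 y_3=2 y_4=5 y_5=-1
S(19/2) = 15319/10048

y_0 = S_0(0) = a_0 = 2
y_1 = S_1(0) = a_1 = 0
y_2 = S_2(0) = a_2 = 1
y_3 = S_3(0) = a_3 = 2
y_4 = S_4(0) = a_4 = 5
y_5 = S_4(2) = -1
t_q=19/2 is in segment 4 (τ=3/2); S_4(τ)=15319/10048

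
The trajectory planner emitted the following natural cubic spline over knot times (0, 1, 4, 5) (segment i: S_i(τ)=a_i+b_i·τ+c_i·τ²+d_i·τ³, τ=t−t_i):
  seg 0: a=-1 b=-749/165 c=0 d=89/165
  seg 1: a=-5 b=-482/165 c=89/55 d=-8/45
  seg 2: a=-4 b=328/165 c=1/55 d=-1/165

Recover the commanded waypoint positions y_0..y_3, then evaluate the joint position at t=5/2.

y_0=-1 y_1=-5 y_2=-4 y_3=-2
S(5/2) = -279/44

y_0 = S_0(0) = a_0 = -1
y_1 = S_1(0) = a_1 = -5
y_2 = S_2(0) = a_2 = -4
y_3 = S_2(1) = -2
t_q=5/2 is in segment 1 (τ=3/2); S_1(τ)=-279/44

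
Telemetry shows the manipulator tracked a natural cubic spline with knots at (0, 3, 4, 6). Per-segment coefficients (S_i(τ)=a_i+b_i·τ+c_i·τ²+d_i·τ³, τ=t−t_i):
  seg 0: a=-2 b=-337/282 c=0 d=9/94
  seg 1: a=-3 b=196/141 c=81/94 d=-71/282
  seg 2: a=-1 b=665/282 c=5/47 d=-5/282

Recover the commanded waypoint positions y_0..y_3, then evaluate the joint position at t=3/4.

y_0=-2 y_1=-3 y_2=-1 y_3=4
S(3/4) = -17181/6016

y_0 = S_0(0) = a_0 = -2
y_1 = S_1(0) = a_1 = -3
y_2 = S_2(0) = a_2 = -1
y_3 = S_2(2) = 4
t_q=3/4 is in segment 0 (τ=3/4); S_0(τ)=-17181/6016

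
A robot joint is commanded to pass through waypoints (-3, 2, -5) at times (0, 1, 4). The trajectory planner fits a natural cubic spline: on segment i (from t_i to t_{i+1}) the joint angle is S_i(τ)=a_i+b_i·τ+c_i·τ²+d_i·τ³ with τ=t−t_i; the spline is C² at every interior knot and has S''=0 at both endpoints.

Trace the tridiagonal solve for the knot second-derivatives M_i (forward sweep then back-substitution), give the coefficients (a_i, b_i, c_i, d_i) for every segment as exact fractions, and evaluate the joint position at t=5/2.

  seg 0: a=-3 b=71/12 c=0 d=-11/12
  seg 1: a=2 b=19/6 c=-11/4 d=11/36
S(5/2) = 51/32

Δ: Δ0=5, Δ1=-7/3
row 1: diag=8, rhs=-44; c'=3/8, d'=-11/2
back: M1=-11/2
M: M0=0, M1=-11/2, M2=0
seg 0: a=-3, c=M0/2=0, d=(M1−M0)/(6·1)=-11/12, b=Δ0−h0·(2M0+M1)/6=71/12
seg 1: a=2, c=M1/2=-11/4, d=(M2−M1)/(6·3)=11/36, b=Δ1−h1·(2M1+M2)/6=19/6
t_q=5/2 → seg 1, τ=3/2; S=2+19/6·τ+-11/4·τ²+11/36·τ³=51/32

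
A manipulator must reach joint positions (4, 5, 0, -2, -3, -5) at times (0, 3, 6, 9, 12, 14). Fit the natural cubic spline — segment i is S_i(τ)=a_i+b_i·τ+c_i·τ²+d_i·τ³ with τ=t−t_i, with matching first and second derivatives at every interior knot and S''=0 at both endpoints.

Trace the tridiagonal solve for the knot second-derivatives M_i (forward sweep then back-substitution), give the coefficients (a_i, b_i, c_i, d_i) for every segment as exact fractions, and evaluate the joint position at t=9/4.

  seg 0: a=4 b=1438/1545 c=0 d=-923/13905
  seg 1: a=5 b=-1331/1545 c=-923/1545 d=305/2781
  seg 2: a=0 b=-2294/1545 c=602/1545 d=-542/13905
  seg 3: a=-2 b=-308/1545 c=4/103 d=-43/1545
  seg 4: a=-3 b=-1109/1545 c=-109/515 d=109/3090
S(9/4) = 175943/32960

Δ: Δ0=1/3, Δ1=-5/3, Δ2=-2/3, Δ3=-1/3, Δ4=-1
row 1: diag=12, rhs=-12; c'=1/4, d'=-1
row 2: denom=12−3·1/4=45/4; d'=(6−3·-1)/(45/4)=4/5
row 3: denom=12−3·4/15=56/5; d'=(2−3·4/5)/(56/5)=-1/28
row 4: denom=10−3·15/56=515/56; d'=(-4−3·-1/28)/(515/56)=-218/515
back: M4=-218/515
back: M3=-1/28−15/56·-218/515=8/103
back: M2=4/5−4/15·8/103=1204/1545
back: M1=-1−1/4·1204/1545=-1846/1545
M: M0=0, M1=-1846/1545, M2=1204/1545, M3=8/103, M4=-218/515, M5=0
seg 0: a=4, c=M0/2=0, d=(M1−M0)/(6·3)=-923/13905, b=Δ0−h0·(2M0+M1)/6=1438/1545
seg 1: a=5, c=M1/2=-923/1545, d=(M2−M1)/(6·3)=305/2781, b=Δ1−h1·(2M1+M2)/6=-1331/1545
seg 2: a=0, c=M2/2=602/1545, d=(M3−M2)/(6·3)=-542/13905, b=Δ2−h2·(2M2+M3)/6=-2294/1545
seg 3: a=-2, c=M3/2=4/103, d=(M4−M3)/(6·3)=-43/1545, b=Δ3−h3·(2M3+M4)/6=-308/1545
seg 4: a=-3, c=M4/2=-109/515, d=(M5−M4)/(6·2)=109/3090, b=Δ4−h4·(2M4+M5)/6=-1109/1545
t_q=9/4 → seg 0, τ=9/4; S=4+1438/1545·τ+0·τ²+-923/13905·τ³=175943/32960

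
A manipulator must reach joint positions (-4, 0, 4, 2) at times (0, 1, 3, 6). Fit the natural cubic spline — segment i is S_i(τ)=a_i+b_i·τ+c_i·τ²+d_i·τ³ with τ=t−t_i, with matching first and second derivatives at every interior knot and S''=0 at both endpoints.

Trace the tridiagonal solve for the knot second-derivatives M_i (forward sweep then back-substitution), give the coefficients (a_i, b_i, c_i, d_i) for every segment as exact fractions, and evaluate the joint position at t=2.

Δ: Δ0=4, Δ1=2, Δ2=-2/3
row 1: diag=6, rhs=-12; c'=1/3, d'=-2
row 2: denom=10−2·1/3=28/3; d'=(-16−2·-2)/(28/3)=-9/7
back: M2=-9/7
back: M1=-2−1/3·-9/7=-11/7
M: M0=0, M1=-11/7, M2=-9/7, M3=0
seg 0: a=-4, c=M0/2=0, d=(M1−M0)/(6·1)=-11/42, b=Δ0−h0·(2M0+M1)/6=179/42
seg 1: a=0, c=M1/2=-11/14, d=(M2−M1)/(6·2)=1/42, b=Δ1−h1·(2M1+M2)/6=73/21
seg 2: a=4, c=M2/2=-9/14, d=(M3−M2)/(6·3)=1/14, b=Δ2−h2·(2M2+M3)/6=13/21
t_q=2 → seg 1, τ=1; S=0+73/21·τ+-11/14·τ²+1/42·τ³=19/7

  seg 0: a=-4 b=179/42 c=0 d=-11/42
  seg 1: a=0 b=73/21 c=-11/14 d=1/42
  seg 2: a=4 b=13/21 c=-9/14 d=1/14
S(2) = 19/7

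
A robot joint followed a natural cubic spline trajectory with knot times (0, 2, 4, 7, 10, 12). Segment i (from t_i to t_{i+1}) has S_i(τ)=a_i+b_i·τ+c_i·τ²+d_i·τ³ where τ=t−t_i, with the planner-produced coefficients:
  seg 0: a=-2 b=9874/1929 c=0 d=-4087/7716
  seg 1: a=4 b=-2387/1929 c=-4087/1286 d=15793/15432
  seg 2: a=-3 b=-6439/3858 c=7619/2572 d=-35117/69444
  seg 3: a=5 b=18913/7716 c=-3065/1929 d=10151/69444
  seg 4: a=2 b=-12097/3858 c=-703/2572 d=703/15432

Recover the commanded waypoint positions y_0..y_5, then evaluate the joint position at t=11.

y_0=-2 y_1=4 y_2=-3 y_3=5 y_4=2 y_5=-5
S(11) = -7013/5144

y_0 = S_0(0) = a_0 = -2
y_1 = S_1(0) = a_1 = 4
y_2 = S_2(0) = a_2 = -3
y_3 = S_3(0) = a_3 = 5
y_4 = S_4(0) = a_4 = 2
y_5 = S_4(2) = -5
t_q=11 is in segment 4 (τ=1); S_4(τ)=-7013/5144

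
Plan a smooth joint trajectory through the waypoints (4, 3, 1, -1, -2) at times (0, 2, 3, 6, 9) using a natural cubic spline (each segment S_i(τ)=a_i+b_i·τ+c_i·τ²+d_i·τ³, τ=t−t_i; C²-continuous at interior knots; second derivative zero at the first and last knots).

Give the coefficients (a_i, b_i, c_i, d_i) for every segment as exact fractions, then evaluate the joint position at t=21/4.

  seg 0: a=4 b=6/85 c=0 d=-97/680
  seg 1: a=3 b=-279/170 c=-291/340 d=169/340
  seg 2: a=1 b=-633/340 c=54/85 d=-145/1836
  seg 3: a=-1 b=-31/170 c=-77/1020 d=77/9180
S(21/4) = -18983/21760

Δ: Δ0=-1/2, Δ1=-2, Δ2=-2/3, Δ3=-1/3
row 1: diag=6, rhs=-9; c'=1/6, d'=-3/2
row 2: denom=8−1·1/6=47/6; d'=(8−1·-3/2)/(47/6)=57/47
row 3: denom=12−3·18/47=510/47; d'=(2−3·57/47)/(510/47)=-77/510
back: M3=-77/510
back: M2=57/47−18/47·-77/510=108/85
back: M1=-3/2−1/6·108/85=-291/170
M: M0=0, M1=-291/170, M2=108/85, M3=-77/510, M4=0
seg 0: a=4, c=M0/2=0, d=(M1−M0)/(6·2)=-97/680, b=Δ0−h0·(2M0+M1)/6=6/85
seg 1: a=3, c=M1/2=-291/340, d=(M2−M1)/(6·1)=169/340, b=Δ1−h1·(2M1+M2)/6=-279/170
seg 2: a=1, c=M2/2=54/85, d=(M3−M2)/(6·3)=-145/1836, b=Δ2−h2·(2M2+M3)/6=-633/340
seg 3: a=-1, c=M3/2=-77/1020, d=(M4−M3)/(6·3)=77/9180, b=Δ3−h3·(2M3+M4)/6=-31/170
t_q=21/4 → seg 2, τ=9/4; S=1+-633/340·τ+54/85·τ²+-145/1836·τ³=-18983/21760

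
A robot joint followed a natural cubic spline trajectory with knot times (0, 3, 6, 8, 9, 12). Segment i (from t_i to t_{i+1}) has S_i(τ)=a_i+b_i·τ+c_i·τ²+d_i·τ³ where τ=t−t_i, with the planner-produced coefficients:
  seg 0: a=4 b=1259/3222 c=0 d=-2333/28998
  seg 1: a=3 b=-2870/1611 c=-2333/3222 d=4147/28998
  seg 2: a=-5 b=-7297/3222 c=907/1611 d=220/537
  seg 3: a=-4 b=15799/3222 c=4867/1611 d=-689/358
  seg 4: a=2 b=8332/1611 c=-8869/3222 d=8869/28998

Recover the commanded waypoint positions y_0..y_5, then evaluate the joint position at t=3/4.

y_0 = S_0(0) = a_0 = 4
y_1 = S_1(0) = a_1 = 3
y_2 = S_2(0) = a_2 = -5
y_3 = S_3(0) = a_3 = -4
y_4 = S_4(0) = a_4 = 2
y_5 = S_4(3) = 1
t_q=3/4 is in segment 0 (τ=3/4); S_0(τ)=97585/22912

y_0=4 y_1=3 y_2=-5 y_3=-4 y_4=2 y_5=1
S(3/4) = 97585/22912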